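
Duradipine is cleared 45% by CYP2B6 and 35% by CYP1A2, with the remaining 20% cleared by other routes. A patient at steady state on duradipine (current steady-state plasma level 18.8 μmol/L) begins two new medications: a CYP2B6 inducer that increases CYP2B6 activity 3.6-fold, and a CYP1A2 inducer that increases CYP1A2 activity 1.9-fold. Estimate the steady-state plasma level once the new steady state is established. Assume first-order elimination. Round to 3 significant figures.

7.57 μmol/L

CYP2B6: 0.45 × 3.6 = 1.62
CYP1A2: 0.35 × 1.9 = 0.665
Other: 0.2 (unchanged)
Relative clearance = 1.62 + 0.665 + 0.2 = 2.485.
New steady-state plasma level = 18.8 / 2.485 = 7.57 μmol/L (concentration scales inversely with clearance).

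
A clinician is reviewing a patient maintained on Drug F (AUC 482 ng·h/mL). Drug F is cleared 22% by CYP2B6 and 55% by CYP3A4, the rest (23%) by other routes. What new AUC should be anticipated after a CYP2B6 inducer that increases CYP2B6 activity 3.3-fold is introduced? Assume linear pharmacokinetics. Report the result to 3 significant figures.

The CYP2B6 pathway (22% of clearance) increases to 3.3× activity: 0.22 × 3.3 = 0.726.
CYP3A4 (55%) and the residual 23% are unaffected.
New clearance relative to baseline: 0.726 + 0.55 + 0.23 = 1.506.
AUC ∝ 1/CL, so new value = 482 / 1.506 = 320 ng·h/mL.

320 ng·h/mL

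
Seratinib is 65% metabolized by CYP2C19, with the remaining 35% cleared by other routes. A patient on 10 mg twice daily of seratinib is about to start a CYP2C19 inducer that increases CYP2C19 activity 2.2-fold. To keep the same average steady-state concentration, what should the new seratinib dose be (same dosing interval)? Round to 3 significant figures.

17.8 mg

The CYP2C19 pathway (65% of clearance) rises to 2.2× activity: 0.65 × 2.2 = 1.43.
Non-CYP routes (35%) are unchanged.
New clearance relative to baseline: 1.43 + 0.35 = 1.78.
To maintain the same steady-state level, dose must scale with clearance: new dose = 10 × 1.78 = 17.8 mg.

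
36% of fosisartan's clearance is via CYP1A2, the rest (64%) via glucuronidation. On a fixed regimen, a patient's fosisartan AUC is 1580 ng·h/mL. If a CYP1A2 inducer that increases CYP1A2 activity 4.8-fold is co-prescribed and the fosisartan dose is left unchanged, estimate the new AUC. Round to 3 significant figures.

The CYP1A2 pathway (36% of clearance) is boosted to 4.8× activity: 0.36 × 4.8 = 1.728.
Non-CYP routes (64%) are unchanged.
CL_new/CL_old = 1.728 + 0.64 = 2.368.
AUC ∝ 1/CL, so new value = 1580 / 2.368 = 667 ng·h/mL.

667 ng·h/mL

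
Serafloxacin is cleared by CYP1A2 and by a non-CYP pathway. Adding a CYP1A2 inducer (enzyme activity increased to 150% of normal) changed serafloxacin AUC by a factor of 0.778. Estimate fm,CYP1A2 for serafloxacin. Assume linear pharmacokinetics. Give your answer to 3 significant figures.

0.571

Let x = fm,CYP1A2. Because AUC ∝ 1/CL, relative clearance rose to 1/0.778 = 1.285.
Setting x·1.5 + (1 − x) = 1.285 and solving: x = (1.285 − 1)/(1.5 − 1) = 0.571.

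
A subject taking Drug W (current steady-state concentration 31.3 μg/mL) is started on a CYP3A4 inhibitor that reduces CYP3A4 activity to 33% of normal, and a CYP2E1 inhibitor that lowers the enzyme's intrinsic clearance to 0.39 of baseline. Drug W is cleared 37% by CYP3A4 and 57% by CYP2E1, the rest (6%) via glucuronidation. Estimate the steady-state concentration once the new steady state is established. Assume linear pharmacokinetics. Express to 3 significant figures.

77.4 μg/mL

CYP3A4: 0.37 × 0.33 = 0.1221
CYP2E1: 0.57 × 0.39 = 0.2223
Other: 0.06 (unchanged)
New clearance relative to baseline: 0.1221 + 0.2223 + 0.06 = 0.4044.
Steady-state concentration ∝ 1/CL: new value = 31.3 / 0.4044 = 77.4 μg/mL.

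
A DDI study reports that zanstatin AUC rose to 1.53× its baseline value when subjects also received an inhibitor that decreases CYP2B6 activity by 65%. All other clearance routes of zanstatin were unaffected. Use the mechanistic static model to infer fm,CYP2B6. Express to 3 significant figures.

Call the CYP2B6 fraction fm. After the interaction, CL_new/CL_old = fm × 0.35 + (1 − fm).
AUC ratio = 1 / (new CL fraction), so new CL fraction = 1 / 1.53 = 0.6536.
fm × 0.35 + 1 − fm = 0.6536  ⇒  fm × (0.35 − 1) = −0.3464  ⇒  fm = 0.533.

0.533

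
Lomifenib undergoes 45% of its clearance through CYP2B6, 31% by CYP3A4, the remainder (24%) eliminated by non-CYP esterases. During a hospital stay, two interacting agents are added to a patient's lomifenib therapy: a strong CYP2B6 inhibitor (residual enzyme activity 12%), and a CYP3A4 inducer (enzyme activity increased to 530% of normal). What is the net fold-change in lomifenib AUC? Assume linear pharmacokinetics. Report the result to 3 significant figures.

The CYP2B6 pathway (45% of clearance) drops to 0.12× activity: 0.45 × 0.12 = 0.054.
The CYP3A4 pathway (31% of clearance) rises to 5.3× activity: 0.31 × 5.3 = 1.643.
The remaining 24% of clearance is unaffected.
New clearance relative to baseline: 0.054 + 1.643 + 0.24 = 1.937.
AUC ∝ 1/CL: fold-change = 1 / 1.937 = 0.516.

0.516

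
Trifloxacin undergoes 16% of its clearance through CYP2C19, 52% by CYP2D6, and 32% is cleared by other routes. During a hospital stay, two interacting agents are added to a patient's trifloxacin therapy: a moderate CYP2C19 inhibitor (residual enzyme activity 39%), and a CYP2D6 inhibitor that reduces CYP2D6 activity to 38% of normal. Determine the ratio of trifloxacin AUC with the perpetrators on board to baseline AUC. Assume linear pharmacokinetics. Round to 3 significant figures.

1.72

The CYP2C19 pathway (16% of clearance) is reduced to 0.39× activity: 0.16 × 0.39 = 0.0624.
The CYP2D6 pathway (52% of clearance) is reduced to 0.38× activity: 0.52 × 0.38 = 0.1976.
Non-CYP routes (32%) are unchanged.
New clearance relative to baseline: 0.0624 + 0.1976 + 0.32 = 0.58.
Net AUC ratio = 1 / 0.58 = 1.72.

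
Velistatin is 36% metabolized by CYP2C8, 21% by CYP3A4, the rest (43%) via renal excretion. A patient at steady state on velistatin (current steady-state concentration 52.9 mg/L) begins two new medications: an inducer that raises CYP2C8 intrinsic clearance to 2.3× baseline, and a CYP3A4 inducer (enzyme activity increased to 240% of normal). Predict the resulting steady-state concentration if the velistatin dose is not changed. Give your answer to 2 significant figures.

The CYP2C8 pathway (36% of clearance) is boosted to 2.3× activity: 0.36 × 2.3 = 0.828.
The CYP3A4 pathway (21% of clearance) is boosted to 2.4× activity: 0.21 × 2.4 = 0.504.
Non-CYP routes (43%) are unchanged.
Relative clearance = 0.828 + 0.504 + 0.43 = 1.762.
Dividing the baseline by the relative clearance: 52.9 / 1.762 = 30 mg/L.

30 mg/L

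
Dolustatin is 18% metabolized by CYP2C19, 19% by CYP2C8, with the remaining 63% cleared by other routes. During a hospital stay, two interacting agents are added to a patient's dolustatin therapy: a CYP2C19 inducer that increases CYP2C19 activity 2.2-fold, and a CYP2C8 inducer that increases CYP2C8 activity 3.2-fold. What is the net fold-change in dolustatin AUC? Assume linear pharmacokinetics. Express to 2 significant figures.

CYP2C19: 0.18 × 2.2 = 0.396
CYP2C8: 0.19 × 3.2 = 0.608
Other: 0.63 (unchanged)
CL_new/CL_old = 0.396 + 0.608 + 0.63 = 1.634.
Net AUC ratio = 1 / 1.634 = 0.61.

0.61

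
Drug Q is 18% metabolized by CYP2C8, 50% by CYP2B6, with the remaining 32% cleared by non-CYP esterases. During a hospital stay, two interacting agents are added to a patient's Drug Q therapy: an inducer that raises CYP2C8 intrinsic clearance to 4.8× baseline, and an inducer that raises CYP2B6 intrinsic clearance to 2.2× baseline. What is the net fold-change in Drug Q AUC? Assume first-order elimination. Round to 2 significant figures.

0.44

CYP2C8: 0.18 × 4.8 = 0.864
CYP2B6: 0.5 × 2.2 = 1.1
Other: 0.32 (unchanged)
CL_new/CL_old = 0.864 + 1.1 + 0.32 = 2.284.
Because AUC varies inversely with clearance, the combined effect is 1 / 2.284 = 0.44.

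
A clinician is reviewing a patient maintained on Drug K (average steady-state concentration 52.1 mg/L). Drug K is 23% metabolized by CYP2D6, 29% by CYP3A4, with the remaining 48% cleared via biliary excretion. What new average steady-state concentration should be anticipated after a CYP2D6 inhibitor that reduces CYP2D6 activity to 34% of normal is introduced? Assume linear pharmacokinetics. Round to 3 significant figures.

61.4 mg/L

CYP2D6: 0.23 × 0.34 = 0.0782
CYP3A4: 0.29 (unchanged)
Other: 0.48 (unchanged)
Relative clearance = 0.0782 + 0.29 + 0.48 = 0.8482.
With dosing unchanged, average steady-state concentration scales as 1/CL: 52.1 / 0.8482 = 61.4 mg/L.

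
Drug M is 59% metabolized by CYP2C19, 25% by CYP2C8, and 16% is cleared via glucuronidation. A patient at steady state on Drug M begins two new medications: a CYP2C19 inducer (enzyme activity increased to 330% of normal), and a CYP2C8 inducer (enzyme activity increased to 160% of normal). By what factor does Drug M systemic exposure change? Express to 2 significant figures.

0.40

CYP2C19: 0.59 × 3.3 = 1.947
CYP2C8: 0.25 × 1.6 = 0.4
Other: 0.16 (unchanged)
CL_new/CL_old = 1.947 + 0.4 + 0.16 = 2.507.
Net systemic exposure ratio = 1 / 2.507 = 0.40.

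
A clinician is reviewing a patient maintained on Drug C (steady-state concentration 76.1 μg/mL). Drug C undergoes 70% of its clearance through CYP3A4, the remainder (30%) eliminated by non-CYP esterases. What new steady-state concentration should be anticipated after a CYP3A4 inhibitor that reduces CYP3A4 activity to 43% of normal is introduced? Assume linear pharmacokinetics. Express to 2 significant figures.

The CYP3A4 pathway (70% of clearance) drops to 0.43× activity: 0.7 × 0.43 = 0.301.
The remaining 30% of clearance is unaffected.
Relative clearance = 0.301 + 0.3 = 0.601.
With dosing unchanged, steady-state concentration scales as 1/CL: 76.1 / 0.601 = 1.3 × 10² μg/mL.

1.3 × 10² μg/mL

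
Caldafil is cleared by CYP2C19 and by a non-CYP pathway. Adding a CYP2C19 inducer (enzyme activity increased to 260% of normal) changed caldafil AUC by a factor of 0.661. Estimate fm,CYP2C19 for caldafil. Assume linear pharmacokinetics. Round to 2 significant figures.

0.32

Let x = fm,CYP2C19. Because AUC ∝ 1/CL, relative clearance rose to 1/0.661 = 1.513.
Setting x·2.6 + (1 − x) = 1.513 and solving: x = (1.513 − 1)/(2.6 − 1) = 0.32.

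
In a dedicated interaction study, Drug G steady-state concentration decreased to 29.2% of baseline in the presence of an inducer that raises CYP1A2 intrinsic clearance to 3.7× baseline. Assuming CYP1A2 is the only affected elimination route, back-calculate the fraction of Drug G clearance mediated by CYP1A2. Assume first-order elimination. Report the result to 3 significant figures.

Call the CYP1A2 fraction fm. After the interaction, CL_new/CL_old = fm × 3.7 + (1 − fm).
Steady-state concentration ratio = 1 / (new CL fraction), so new CL fraction = 1 / 0.292 = 3.425.
fm × 3.7 + 1 − fm = 3.425  ⇒  fm × (3.7 − 1) = 2.425  ⇒  fm = 0.898.

0.898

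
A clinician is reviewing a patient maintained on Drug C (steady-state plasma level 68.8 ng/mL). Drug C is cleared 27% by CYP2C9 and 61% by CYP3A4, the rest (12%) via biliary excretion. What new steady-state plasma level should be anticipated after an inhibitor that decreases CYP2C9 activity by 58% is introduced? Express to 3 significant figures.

81.6 ng/mL

The CYP2C9 pathway (27% of clearance) falls to 0.42× activity: 0.27 × 0.42 = 0.1134.
CYP3A4 (61%) and the residual 12% are unaffected.
New clearance relative to baseline: 0.1134 + 0.61 + 0.12 = 0.8434.
New steady-state plasma level = baseline ÷ relative clearance = 68.8 / 0.8434 = 81.6 ng/mL.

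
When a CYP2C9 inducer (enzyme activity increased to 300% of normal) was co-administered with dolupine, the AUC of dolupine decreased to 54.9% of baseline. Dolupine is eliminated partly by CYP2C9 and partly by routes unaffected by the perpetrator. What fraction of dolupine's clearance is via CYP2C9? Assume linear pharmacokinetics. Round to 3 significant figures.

Write x for the fraction cleared via CYP2C9. The observed AUC change means clearance rose to 1/0.549 = 1.821 of baseline.
Only the CYP2C9 route changed, so 1.821 = x·3 + (1 − x), giving x = 0.411.

0.411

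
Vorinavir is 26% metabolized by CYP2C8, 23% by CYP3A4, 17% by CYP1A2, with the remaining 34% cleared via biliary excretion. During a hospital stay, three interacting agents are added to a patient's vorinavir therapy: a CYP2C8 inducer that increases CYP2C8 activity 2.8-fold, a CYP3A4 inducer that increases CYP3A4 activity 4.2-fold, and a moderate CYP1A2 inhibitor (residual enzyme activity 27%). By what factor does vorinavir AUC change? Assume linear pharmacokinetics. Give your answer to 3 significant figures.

CYP2C8: 0.26 × 2.8 = 0.728
CYP3A4: 0.23 × 4.2 = 0.966
CYP1A2: 0.17 × 0.27 = 0.0459
Other: 0.34 (unchanged)
CL_new/CL_old = 0.728 + 0.966 + 0.0459 + 0.34 = 2.0799.
Because AUC varies inversely with clearance, the combined effect is 1 / 2.0799 = 0.481.

0.481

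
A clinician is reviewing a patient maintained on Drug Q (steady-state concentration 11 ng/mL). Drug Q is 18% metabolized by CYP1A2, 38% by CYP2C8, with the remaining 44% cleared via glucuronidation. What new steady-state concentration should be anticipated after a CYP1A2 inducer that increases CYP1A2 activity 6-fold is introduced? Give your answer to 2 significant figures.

5.8 ng/mL

The CYP1A2 pathway (18% of clearance) increases to 6× activity: 0.18 × 6 = 1.08.
CYP2C8 (38%) and the residual 44% are unaffected.
CL_new/CL_old = 1.08 + 0.38 + 0.44 = 1.9.
Steady-state concentration ∝ 1/CL, so new value = 11 / 1.9 = 5.8 ng/mL.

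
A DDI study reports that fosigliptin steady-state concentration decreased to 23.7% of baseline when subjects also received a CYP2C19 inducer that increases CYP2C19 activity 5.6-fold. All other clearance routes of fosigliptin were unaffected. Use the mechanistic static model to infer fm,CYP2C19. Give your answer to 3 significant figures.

0.700

Let x = fm,CYP2C19. Because steady-state concentration ∝ 1/CL, relative clearance rose to 1/0.237 = 4.219.
Setting x·5.6 + (1 − x) = 4.219 and solving: x = (4.219 − 1)/(5.6 − 1) = 0.700.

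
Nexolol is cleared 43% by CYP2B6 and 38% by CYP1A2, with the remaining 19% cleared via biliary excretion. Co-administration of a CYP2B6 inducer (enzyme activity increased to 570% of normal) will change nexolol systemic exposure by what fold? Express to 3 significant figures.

0.331

The CYP2B6 pathway (43% of clearance) rises to 5.7× activity: 0.43 × 5.7 = 2.451.
CYP1A2 (38%) and the residual 19% are unaffected.
Relative clearance = 2.451 + 0.38 + 0.19 = 3.021.
Systemic exposure ratio = CL_old/CL_new = 1 / 3.021 = 0.331.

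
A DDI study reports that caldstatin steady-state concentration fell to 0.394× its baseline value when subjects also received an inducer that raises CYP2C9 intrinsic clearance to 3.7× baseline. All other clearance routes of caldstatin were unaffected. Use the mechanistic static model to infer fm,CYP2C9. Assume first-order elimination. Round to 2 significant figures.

0.57

Call the CYP2C9 fraction fm. After the interaction, CL_new/CL_old = fm × 3.7 + (1 − fm).
Steady-state concentration ratio = 1 / (new CL fraction), so new CL fraction = 1 / 0.394 = 2.538.
fm × 3.7 + 1 − fm = 2.538  ⇒  fm × (3.7 − 1) = 1.538  ⇒  fm = 0.57.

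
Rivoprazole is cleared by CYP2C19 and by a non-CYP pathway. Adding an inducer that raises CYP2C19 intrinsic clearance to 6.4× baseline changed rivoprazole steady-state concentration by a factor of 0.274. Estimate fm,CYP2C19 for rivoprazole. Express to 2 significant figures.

0.49

CL'/CL = 1 / 0.274 = 3.65
6.4·fm + (1 − fm) = 3.65
fm = (3.65 − 1) / (6.4 − 1) = 0.49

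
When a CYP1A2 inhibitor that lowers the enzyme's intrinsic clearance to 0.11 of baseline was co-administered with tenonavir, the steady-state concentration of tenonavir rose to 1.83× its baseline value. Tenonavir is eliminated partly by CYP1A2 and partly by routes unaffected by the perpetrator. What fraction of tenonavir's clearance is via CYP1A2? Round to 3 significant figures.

Call the CYP1A2 fraction fm. After the interaction, CL_new/CL_old = fm × 0.11 + (1 − fm).
Steady-state concentration ratio = 1 / (new CL fraction), so new CL fraction = 1 / 1.83 = 0.5464.
fm × 0.11 + 1 − fm = 0.5464  ⇒  fm × (0.11 − 1) = −0.4536  ⇒  fm = 0.510.

0.510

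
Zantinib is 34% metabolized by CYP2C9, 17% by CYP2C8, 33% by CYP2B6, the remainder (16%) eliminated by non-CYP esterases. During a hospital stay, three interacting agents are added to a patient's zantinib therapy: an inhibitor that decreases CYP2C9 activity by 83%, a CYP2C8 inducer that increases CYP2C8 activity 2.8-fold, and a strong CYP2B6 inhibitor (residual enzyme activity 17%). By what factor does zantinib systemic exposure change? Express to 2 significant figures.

1.3

The CYP2C9 pathway (34% of clearance) falls to 0.17× activity: 0.34 × 0.17 = 0.0578.
The CYP2C8 pathway (17% of clearance) is boosted to 2.8× activity: 0.17 × 2.8 = 0.476.
The CYP2B6 pathway (33% of clearance) falls to 0.17× activity: 0.33 × 0.17 = 0.0561.
The remaining 16% of clearance is unaffected.
Relative clearance = 0.0578 + 0.476 + 0.0561 + 0.16 = 0.7499.
Net systemic exposure ratio = 1 / 0.7499 = 1.3.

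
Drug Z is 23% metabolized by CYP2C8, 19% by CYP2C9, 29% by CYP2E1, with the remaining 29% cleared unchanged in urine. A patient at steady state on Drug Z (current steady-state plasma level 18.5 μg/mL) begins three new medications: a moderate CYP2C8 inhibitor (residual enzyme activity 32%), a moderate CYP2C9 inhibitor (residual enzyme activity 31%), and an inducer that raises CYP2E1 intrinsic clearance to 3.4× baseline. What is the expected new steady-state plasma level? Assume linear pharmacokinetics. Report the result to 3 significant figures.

The CYP2C8 pathway (23% of clearance) drops to 0.32× activity: 0.23 × 0.32 = 0.0736.
The CYP2C9 pathway (19% of clearance) falls to 0.31× activity: 0.19 × 0.31 = 0.0589.
The CYP2E1 pathway (29% of clearance) increases to 3.4× activity: 0.29 × 3.4 = 0.986.
The remaining 29% of clearance is unaffected.
New clearance relative to baseline: 0.0736 + 0.0589 + 0.986 + 0.29 = 1.4085.
Dividing the baseline by the relative clearance: 18.5 / 1.4085 = 13.1 μg/mL.

13.1 μg/mL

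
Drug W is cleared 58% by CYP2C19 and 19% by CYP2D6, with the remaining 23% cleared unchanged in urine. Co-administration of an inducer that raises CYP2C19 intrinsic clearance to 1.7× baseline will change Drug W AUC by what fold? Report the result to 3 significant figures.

0.711

CYP2C19: 0.58 × 1.7 = 0.986
CYP2D6: 0.19 (unchanged)
Other: 0.23 (unchanged)
New clearance relative to baseline: 0.986 + 0.19 + 0.23 = 1.406.
AUC is inversely proportional to clearance, so the fold-change is 1 / 1.406 = 0.711.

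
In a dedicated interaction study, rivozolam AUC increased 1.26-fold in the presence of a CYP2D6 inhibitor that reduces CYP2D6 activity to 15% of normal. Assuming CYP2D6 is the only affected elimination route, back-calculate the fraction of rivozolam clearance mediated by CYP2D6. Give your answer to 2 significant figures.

0.24

Write x for the fraction cleared via CYP2D6. The observed AUC change means clearance fell to 1/1.26 = 0.7937 of baseline.
Only the CYP2D6 route changed, so 0.7937 = x·0.15 + (1 − x), giving x = 0.24.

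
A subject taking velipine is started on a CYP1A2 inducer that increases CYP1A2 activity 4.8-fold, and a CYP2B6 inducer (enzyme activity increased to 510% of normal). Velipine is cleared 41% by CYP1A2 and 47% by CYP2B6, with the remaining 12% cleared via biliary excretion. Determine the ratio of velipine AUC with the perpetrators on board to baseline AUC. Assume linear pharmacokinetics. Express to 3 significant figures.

0.223

The CYP1A2 pathway (41% of clearance) is boosted to 4.8× activity: 0.41 × 4.8 = 1.968.
The CYP2B6 pathway (47% of clearance) is boosted to 5.1× activity: 0.47 × 5.1 = 2.397.
The remaining 12% of clearance is unaffected.
Relative clearance = 1.968 + 2.397 + 0.12 = 4.485.
AUC ∝ 1/CL: fold-change = 1 / 4.485 = 0.223.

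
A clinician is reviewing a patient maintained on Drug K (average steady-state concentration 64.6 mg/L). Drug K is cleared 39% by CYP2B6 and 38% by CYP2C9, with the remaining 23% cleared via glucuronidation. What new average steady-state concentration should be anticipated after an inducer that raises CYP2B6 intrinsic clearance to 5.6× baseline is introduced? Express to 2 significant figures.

23 mg/L

The CYP2B6 pathway (39% of clearance) rises to 5.6× activity: 0.39 × 5.6 = 2.184.
CYP2C9 (38%) and the residual 23% are unaffected.
New clearance relative to baseline: 2.184 + 0.38 + 0.23 = 2.794.
Average steady-state concentration ∝ 1/CL, so new value = 64.6 / 2.794 = 23 mg/L.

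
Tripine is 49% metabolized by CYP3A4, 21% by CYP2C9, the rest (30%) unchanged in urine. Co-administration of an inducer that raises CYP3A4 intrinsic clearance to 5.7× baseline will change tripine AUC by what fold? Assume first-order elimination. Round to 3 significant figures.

The CYP3A4 pathway (49% of clearance) is boosted to 5.7× activity: 0.49 × 5.7 = 2.793.
CYP2C9 (21%) and the residual 30% are unaffected.
Relative clearance = 2.793 + 0.21 + 0.3 = 3.303.
AUC is inversely proportional to clearance, so the fold-change is 1 / 3.303 = 0.303.

0.303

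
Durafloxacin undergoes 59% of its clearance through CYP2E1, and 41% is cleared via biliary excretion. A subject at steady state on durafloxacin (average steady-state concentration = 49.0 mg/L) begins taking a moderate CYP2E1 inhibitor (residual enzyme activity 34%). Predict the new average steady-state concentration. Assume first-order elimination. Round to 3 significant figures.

The CYP2E1 pathway (59% of clearance) falls to 0.34× activity: 0.59 × 0.34 = 0.2006.
The remaining 41% of clearance is unaffected.
New clearance relative to baseline: 0.2006 + 0.41 = 0.6106.
Average steady-state concentration ∝ 1/CL, so new value = 49.0 / 0.6106 = 80.2 mg/L.

80.2 mg/L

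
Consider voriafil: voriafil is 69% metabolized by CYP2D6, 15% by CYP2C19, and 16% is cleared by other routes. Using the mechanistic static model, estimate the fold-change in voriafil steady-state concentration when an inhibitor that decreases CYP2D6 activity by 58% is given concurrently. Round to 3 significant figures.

1.67

The CYP2D6 pathway (69% of clearance) drops to 0.42× activity: 0.69 × 0.42 = 0.2898.
CYP2C19 (15%) and the residual 16% are unaffected.
Relative clearance = 0.2898 + 0.15 + 0.16 = 0.5998.
Since steady-state concentration ∝ 1/CL, the ratio is 1 / 0.5998 = 1.67.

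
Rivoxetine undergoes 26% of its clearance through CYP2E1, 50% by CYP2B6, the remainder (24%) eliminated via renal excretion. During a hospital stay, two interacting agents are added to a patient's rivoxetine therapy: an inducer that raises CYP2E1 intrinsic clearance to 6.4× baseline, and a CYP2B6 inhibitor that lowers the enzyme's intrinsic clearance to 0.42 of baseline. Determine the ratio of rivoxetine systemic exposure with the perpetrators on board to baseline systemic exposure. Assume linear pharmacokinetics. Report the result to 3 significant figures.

0.473

The CYP2E1 pathway (26% of clearance) is boosted to 6.4× activity: 0.26 × 6.4 = 1.664.
The CYP2B6 pathway (50% of clearance) drops to 0.42× activity: 0.5 × 0.42 = 0.21.
Non-CYP routes (24%) are unchanged.
Relative clearance = 1.664 + 0.21 + 0.24 = 2.114.
Net systemic exposure ratio = 1 / 2.114 = 0.473.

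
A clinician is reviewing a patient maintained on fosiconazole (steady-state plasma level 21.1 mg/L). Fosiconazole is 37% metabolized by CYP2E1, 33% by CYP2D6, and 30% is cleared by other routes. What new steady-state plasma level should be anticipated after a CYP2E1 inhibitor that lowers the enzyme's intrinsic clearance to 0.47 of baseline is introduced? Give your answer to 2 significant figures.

26 mg/L

The CYP2E1 pathway (37% of clearance) drops to 0.47× activity: 0.37 × 0.47 = 0.1739.
CYP2D6 (33%) and the residual 30% are unaffected.
Relative clearance = 0.1739 + 0.33 + 0.3 = 0.8039.
Steady-state plasma level ∝ 1/CL, so new value = 21.1 / 0.8039 = 26 mg/L.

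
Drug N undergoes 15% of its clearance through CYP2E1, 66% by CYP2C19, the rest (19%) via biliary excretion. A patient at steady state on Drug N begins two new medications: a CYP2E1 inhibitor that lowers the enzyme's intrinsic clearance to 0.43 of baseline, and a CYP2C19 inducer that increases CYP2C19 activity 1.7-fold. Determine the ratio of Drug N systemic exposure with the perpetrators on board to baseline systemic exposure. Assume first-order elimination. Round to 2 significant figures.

The CYP2E1 pathway (15% of clearance) drops to 0.43× activity: 0.15 × 0.43 = 0.0645.
The CYP2C19 pathway (66% of clearance) increases to 1.7× activity: 0.66 × 1.7 = 1.122.
Non-CYP routes (19%) are unchanged.
New clearance relative to baseline: 0.0645 + 1.122 + 0.19 = 1.3765.
Because systemic exposure varies inversely with clearance, the combined effect is 1 / 1.3765 = 0.73.

0.73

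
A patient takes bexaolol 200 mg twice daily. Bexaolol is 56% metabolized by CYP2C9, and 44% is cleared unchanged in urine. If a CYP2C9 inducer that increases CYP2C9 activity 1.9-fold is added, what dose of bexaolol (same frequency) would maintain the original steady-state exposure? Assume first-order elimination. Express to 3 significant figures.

301 mg

CYP2C9: 0.56 × 1.9 = 1.064
Other: 0.44 (unchanged)
CL_new/CL_old = 1.064 + 0.44 = 1.504.
To maintain the same steady-state level, dose must scale with clearance: new dose = 200 × 1.504 = 301 mg.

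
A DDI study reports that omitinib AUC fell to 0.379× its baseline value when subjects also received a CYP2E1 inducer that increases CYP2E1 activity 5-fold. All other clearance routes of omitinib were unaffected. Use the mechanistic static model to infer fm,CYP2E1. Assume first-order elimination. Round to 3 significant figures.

0.410

CL'/CL = 1 / 0.379 = 2.639
5·fm + (1 − fm) = 2.639
fm = (2.639 − 1) / (5 − 1) = 0.410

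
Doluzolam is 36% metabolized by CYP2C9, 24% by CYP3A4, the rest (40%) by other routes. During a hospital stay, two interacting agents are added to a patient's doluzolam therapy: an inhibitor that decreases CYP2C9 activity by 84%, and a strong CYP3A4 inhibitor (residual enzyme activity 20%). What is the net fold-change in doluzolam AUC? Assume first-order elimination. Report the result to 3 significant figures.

1.98

The CYP2C9 pathway (36% of clearance) is reduced to 0.16× activity: 0.36 × 0.16 = 0.0576.
The CYP3A4 pathway (24% of clearance) falls to 0.2× activity: 0.24 × 0.2 = 0.048.
The remaining 40% of clearance is unaffected.
New clearance relative to baseline: 0.0576 + 0.048 + 0.4 = 0.5056.
AUC ∝ 1/CL: fold-change = 1 / 0.5056 = 1.98.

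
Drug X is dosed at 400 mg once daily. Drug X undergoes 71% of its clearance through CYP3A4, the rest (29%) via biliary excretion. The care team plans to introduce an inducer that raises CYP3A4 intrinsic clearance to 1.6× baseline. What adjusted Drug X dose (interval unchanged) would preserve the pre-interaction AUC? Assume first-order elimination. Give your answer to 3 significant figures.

The CYP3A4 pathway (71% of clearance) is boosted to 1.6× activity: 0.71 × 1.6 = 1.136.
The remaining 29% of clearance is unaffected.
New clearance relative to baseline: 1.136 + 0.29 = 1.426.
Css,avg = (dose rate)/CL, so holding Css fixed requires dose ∝ CL: 400 × 1.426 = 570 mg.

570 mg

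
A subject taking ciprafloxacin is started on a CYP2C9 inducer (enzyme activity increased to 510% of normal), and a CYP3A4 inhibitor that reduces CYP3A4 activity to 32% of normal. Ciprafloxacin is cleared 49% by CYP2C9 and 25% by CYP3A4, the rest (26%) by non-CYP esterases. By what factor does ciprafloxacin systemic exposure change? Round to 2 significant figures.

0.35

The CYP2C9 pathway (49% of clearance) increases to 5.1× activity: 0.49 × 5.1 = 2.499.
The CYP3A4 pathway (25% of clearance) drops to 0.32× activity: 0.25 × 0.32 = 0.08.
Non-CYP routes (26%) are unchanged.
CL_new/CL_old = 2.499 + 0.08 + 0.26 = 2.839.
Systemic exposure ∝ 1/CL: fold-change = 1 / 2.839 = 0.35.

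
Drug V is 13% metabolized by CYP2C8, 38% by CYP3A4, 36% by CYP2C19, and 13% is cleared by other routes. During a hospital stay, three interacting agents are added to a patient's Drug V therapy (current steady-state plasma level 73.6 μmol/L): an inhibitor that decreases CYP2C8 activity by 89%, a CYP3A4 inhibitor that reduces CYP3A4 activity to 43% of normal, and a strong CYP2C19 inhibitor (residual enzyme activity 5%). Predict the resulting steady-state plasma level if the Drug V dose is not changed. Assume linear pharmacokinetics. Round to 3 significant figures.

The CYP2C8 pathway (13% of clearance) drops to 0.11× activity: 0.13 × 0.11 = 0.0143.
The CYP3A4 pathway (38% of clearance) drops to 0.43× activity: 0.38 × 0.43 = 0.1634.
The CYP2C19 pathway (36% of clearance) falls to 0.05× activity: 0.36 × 0.05 = 0.018.
The remaining 13% of clearance is unaffected.
CL_new/CL_old = 0.0143 + 0.1634 + 0.018 + 0.13 = 0.3257.
New steady-state plasma level = 73.6 / 0.3257 = 226 μmol/L (concentration scales inversely with clearance).

226 μmol/L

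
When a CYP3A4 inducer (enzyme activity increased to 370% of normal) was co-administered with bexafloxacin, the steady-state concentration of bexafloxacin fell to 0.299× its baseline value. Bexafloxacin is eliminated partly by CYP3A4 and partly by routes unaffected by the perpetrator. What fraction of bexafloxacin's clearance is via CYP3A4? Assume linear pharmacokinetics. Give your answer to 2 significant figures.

Write x for the fraction cleared via CYP3A4. The observed steady-state concentration change means clearance rose to 1/0.299 = 3.344 of baseline.
Only the CYP3A4 route changed, so 3.344 = x·3.7 + (1 − x), giving x = 0.87.

0.87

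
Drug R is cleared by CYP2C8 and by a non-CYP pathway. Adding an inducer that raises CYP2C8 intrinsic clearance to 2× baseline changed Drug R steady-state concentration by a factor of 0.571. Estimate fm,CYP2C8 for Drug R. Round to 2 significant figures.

0.75

Let fm be the CYP2C8 fraction. New clearance relative to baseline = fm × 2 + (1 − fm).
Steady-state concentration ratio = 1 / (new CL fraction), so new CL fraction = 1 / 0.571 = 1.751.
fm × 2 + 1 − fm = 1.751  ⇒  fm × (2 − 1) = 0.7513  ⇒  fm = 0.75.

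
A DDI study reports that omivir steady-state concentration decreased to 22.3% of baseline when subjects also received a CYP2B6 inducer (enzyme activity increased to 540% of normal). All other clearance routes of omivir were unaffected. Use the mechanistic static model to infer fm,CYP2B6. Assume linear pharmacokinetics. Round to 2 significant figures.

0.79

CL'/CL = 1 / 0.223 = 4.484
5.4·fm + (1 − fm) = 4.484
fm = (4.484 − 1) / (5.4 − 1) = 0.79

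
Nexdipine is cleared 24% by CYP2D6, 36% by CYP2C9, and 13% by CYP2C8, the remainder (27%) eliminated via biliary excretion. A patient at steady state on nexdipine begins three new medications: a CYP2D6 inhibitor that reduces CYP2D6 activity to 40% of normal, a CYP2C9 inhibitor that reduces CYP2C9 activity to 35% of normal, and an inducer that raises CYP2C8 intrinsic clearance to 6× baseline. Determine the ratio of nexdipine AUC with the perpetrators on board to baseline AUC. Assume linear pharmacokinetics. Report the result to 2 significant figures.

0.79

The CYP2D6 pathway (24% of clearance) falls to 0.4× activity: 0.24 × 0.4 = 0.096.
The CYP2C9 pathway (36% of clearance) drops to 0.35× activity: 0.36 × 0.35 = 0.126.
The CYP2C8 pathway (13% of clearance) increases to 6× activity: 0.13 × 6 = 0.78.
Non-CYP routes (27%) are unchanged.
Relative clearance = 0.096 + 0.126 + 0.78 + 0.27 = 1.272.
Because AUC varies inversely with clearance, the combined effect is 1 / 1.272 = 0.79.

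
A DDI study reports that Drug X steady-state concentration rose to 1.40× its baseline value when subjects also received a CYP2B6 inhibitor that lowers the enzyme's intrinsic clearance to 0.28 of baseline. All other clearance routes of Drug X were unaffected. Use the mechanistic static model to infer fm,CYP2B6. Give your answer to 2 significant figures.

0.40

CL'/CL = 1 / 1.40 = 0.7143
0.28·fm + (1 − fm) = 0.7143
fm = (0.7143 − 1) / (0.28 − 1) = 0.40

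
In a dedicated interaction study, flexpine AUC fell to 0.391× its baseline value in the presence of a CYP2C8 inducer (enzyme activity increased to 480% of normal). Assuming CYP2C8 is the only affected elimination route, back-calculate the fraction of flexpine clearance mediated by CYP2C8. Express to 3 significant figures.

0.410

Let x = fm,CYP2C8. Because AUC ∝ 1/CL, relative clearance rose to 1/0.391 = 2.558.
Only the CYP2C8 route changed, so 2.558 = x·4.8 + (1 − x), giving x = 0.410.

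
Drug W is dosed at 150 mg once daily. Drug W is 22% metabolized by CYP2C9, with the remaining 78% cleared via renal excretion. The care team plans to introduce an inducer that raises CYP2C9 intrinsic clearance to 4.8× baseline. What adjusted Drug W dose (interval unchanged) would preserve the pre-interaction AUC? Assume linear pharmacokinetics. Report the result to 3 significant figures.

The CYP2C9 pathway (22% of clearance) rises to 4.8× activity: 0.22 × 4.8 = 1.056.
The remaining 78% of clearance is unaffected.
New clearance relative to baseline: 1.056 + 0.78 = 1.836.
Exposure is unchanged when dose changes in proportion to clearance. New dose = 150 mg × 1.836 = 275 mg.

275 mg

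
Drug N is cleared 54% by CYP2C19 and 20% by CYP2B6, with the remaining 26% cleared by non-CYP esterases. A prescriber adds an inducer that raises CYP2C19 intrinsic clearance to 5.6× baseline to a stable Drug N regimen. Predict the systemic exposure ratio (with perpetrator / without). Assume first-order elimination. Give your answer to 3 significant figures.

CYP2C19: 0.54 × 5.6 = 3.024
CYP2B6: 0.2 (unchanged)
Other: 0.26 (unchanged)
Relative clearance = 3.024 + 0.2 + 0.26 = 3.484.
Systemic exposure is inversely proportional to clearance, so the fold-change is 1 / 3.484 = 0.287.

0.287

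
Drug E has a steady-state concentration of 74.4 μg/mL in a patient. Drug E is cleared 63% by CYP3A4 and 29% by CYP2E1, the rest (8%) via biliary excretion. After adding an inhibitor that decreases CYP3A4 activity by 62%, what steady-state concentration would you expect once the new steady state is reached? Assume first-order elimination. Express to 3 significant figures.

122 μg/mL

CYP3A4: 0.63 × 0.38 = 0.2394
CYP2E1: 0.29 (unchanged)
Other: 0.08 (unchanged)
CL_new/CL_old = 0.2394 + 0.29 + 0.08 = 0.6094.
With dosing unchanged, steady-state concentration scales as 1/CL: 74.4 / 0.6094 = 122 μg/mL.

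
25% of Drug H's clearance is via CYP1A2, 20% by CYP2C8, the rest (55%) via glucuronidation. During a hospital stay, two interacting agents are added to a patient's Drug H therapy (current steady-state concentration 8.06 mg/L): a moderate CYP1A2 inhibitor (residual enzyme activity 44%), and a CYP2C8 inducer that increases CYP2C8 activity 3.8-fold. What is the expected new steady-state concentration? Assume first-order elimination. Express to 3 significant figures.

5.68 mg/L

The CYP1A2 pathway (25% of clearance) is reduced to 0.44× activity: 0.25 × 0.44 = 0.11.
The CYP2C8 pathway (20% of clearance) increases to 3.8× activity: 0.2 × 3.8 = 0.76.
The remaining 55% of clearance is unaffected.
CL_new/CL_old = 0.11 + 0.76 + 0.55 = 1.42.
New steady-state concentration = 8.06 / 1.42 = 5.68 mg/L (concentration scales inversely with clearance).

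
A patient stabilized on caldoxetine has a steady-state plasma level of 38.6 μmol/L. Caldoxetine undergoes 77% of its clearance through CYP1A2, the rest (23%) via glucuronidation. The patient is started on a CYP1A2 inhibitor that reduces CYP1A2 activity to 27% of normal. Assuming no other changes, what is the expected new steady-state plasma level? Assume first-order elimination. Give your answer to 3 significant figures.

88.1 μmol/L

The CYP1A2 pathway (77% of clearance) drops to 0.27× activity: 0.77 × 0.27 = 0.2079.
Non-CYP routes (23%) are unchanged.
New clearance relative to baseline: 0.2079 + 0.23 = 0.4379.
With dosing unchanged, steady-state plasma level scales as 1/CL: 38.6 / 0.4379 = 88.1 μmol/L.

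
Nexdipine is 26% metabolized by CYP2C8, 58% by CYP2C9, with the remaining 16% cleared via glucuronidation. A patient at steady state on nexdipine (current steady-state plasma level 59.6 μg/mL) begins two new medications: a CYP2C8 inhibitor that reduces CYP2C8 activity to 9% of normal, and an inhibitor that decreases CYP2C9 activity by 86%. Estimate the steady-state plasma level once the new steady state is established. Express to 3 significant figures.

225 μg/mL

The CYP2C8 pathway (26% of clearance) falls to 0.09× activity: 0.26 × 0.09 = 0.0234.
The CYP2C9 pathway (58% of clearance) is reduced to 0.14× activity: 0.58 × 0.14 = 0.0812.
Non-CYP routes (16%) are unchanged.
Relative clearance = 0.0234 + 0.0812 + 0.16 = 0.2646.
New steady-state plasma level = 59.6 / 0.2646 = 225 μg/mL (concentration scales inversely with clearance).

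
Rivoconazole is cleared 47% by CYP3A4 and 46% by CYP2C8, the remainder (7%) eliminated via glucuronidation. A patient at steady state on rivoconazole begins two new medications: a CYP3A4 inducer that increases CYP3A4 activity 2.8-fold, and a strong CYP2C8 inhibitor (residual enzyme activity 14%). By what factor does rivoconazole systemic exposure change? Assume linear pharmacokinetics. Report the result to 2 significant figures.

The CYP3A4 pathway (47% of clearance) is boosted to 2.8× activity: 0.47 × 2.8 = 1.316.
The CYP2C8 pathway (46% of clearance) falls to 0.14× activity: 0.46 × 0.14 = 0.0644.
Non-CYP routes (7%) are unchanged.
Relative clearance = 1.316 + 0.0644 + 0.07 = 1.4504.
Net systemic exposure ratio = 1 / 1.4504 = 0.69.

0.69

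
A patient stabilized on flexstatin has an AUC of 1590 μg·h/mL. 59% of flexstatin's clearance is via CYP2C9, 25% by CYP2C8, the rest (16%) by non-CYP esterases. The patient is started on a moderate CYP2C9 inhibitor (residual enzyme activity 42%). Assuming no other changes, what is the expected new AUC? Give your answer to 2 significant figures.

2.4 × 10³ μg·h/mL

The CYP2C9 pathway (59% of clearance) is reduced to 0.42× activity: 0.59 × 0.42 = 0.2478.
CYP2C8 (25%) and the residual 16% are unaffected.
CL_new/CL_old = 0.2478 + 0.25 + 0.16 = 0.6578.
With dosing unchanged, AUC scales as 1/CL: 1590 / 0.6578 = 2.4 × 10³ μg·h/mL.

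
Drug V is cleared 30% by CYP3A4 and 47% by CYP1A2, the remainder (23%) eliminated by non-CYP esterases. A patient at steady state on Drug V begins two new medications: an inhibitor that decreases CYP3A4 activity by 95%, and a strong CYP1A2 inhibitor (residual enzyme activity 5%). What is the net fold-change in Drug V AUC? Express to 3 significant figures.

CYP3A4: 0.3 × 0.05 = 0.015
CYP1A2: 0.47 × 0.05 = 0.0235
Other: 0.23 (unchanged)
New clearance relative to baseline: 0.015 + 0.0235 + 0.23 = 0.2685.
AUC ∝ 1/CL: fold-change = 1 / 0.2685 = 3.72.

3.72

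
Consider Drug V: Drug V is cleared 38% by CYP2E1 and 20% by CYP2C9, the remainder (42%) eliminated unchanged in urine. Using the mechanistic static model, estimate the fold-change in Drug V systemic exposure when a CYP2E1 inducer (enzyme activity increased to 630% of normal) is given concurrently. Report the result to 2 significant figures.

The CYP2E1 pathway (38% of clearance) increases to 6.3× activity: 0.38 × 6.3 = 2.394.
CYP2C9 (20%) and the residual 42% are unaffected.
Relative clearance = 2.394 + 0.2 + 0.42 = 3.014.
Systemic exposure ratio = CL_old/CL_new = 1 / 3.014 = 0.33.

0.33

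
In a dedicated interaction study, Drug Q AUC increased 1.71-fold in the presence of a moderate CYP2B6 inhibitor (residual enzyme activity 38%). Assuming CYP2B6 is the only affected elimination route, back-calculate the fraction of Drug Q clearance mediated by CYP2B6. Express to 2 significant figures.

Write x for the fraction cleared via CYP2B6. The observed AUC change means clearance fell to 1/1.71 = 0.5848 of baseline.
Only the CYP2B6 route changed, so 0.5848 = x·0.38 + (1 − x), giving x = 0.67.

0.67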